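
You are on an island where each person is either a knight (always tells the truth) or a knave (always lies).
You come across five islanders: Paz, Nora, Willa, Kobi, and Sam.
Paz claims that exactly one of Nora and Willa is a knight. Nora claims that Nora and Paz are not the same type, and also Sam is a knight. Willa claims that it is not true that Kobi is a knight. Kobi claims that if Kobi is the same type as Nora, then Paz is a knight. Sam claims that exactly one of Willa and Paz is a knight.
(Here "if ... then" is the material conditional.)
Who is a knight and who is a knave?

As a knave, Paz's statement "exactly one of Nora and Willa is a knight" should be false; it is.
Nora (knave): "Nora and Paz are not the same type, and also Sam is a knight" — false. ✓
Since Willa is a knave, "it is not true that Kobi is a knight" needs to be false, which holds.
Kobi is a knight, and the claim "if Kobi is the same type as Nora, then Paz is a knight" is indeed true.
Sam is a knave, and the claim "exactly one of Willa and Paz is a knight" is indeed false.

Paz is a knave, Nora is a knave, Willa is a knave, Kobi is a knight, and Sam is a knave.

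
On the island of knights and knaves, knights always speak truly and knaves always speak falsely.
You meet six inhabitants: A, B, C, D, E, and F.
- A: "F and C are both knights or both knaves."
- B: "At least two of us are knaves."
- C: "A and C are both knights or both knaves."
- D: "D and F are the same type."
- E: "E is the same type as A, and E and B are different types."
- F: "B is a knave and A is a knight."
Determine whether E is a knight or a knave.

Consistent assignments: {A=knight, B=knave, C=knight, D=knight, E=knight, F=knight}
In every consistent assignment, E is a knight.

E is a knight.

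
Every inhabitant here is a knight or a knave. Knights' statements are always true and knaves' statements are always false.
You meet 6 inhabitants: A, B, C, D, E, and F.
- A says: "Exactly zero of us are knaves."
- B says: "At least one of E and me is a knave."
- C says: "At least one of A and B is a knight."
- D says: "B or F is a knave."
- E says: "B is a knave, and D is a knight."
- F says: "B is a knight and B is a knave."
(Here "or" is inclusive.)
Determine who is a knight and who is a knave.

Knights: B, C, and D. Knaves: A, E, and F.

As a knave, A's statement "exactly zero of us are knaves" should be False; it is.
B is a knight, so "at least one of E and me is a knave" must be True — and it is.
C is a knight, and the claim "at least one of A and B is a knight" is indeed True.
D is a knight; "B or F is a knave" is True, as required.
As a knave, E's statement "B is a knave, and D is a knight" should be False; it is.
F is a knave; "B is a knight and B is a knave" is False, as required.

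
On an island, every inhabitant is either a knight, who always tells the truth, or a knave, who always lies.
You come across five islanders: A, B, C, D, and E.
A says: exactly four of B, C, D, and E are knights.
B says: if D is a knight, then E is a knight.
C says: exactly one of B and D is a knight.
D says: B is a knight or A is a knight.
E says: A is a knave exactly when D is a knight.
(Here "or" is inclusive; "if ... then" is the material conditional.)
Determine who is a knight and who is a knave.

A is a knave, B is a knight, C is a knave, D is a knight, and E is a knight.

Since A is a knave, "exactly four of B, C, D, and E are knights" needs to be False, which holds.
B (knight): "if D is a knight, then E is a knight" — True. ✓
Since C is a knave, "exactly one of B and D is a knight" needs to be False, which holds.
D (knight): "B is a knight or A is a knight" — True. ✓
E is a knight, so "A is a knave exactly when D is a knight" must be True — and it is.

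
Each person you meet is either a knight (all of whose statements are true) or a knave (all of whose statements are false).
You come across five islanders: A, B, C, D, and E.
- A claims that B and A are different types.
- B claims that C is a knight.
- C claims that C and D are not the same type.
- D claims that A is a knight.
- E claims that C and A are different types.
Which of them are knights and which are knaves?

A is a knave, B is a knave, C is a knave, D is a knave, and E is a knave.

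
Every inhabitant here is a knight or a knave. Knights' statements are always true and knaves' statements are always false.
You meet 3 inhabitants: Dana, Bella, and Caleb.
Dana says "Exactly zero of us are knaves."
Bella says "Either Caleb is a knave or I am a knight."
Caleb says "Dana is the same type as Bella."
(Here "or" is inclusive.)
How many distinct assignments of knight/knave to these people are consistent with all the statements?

Consistent assignments:
  Dana=knight, Bella=knight, Caleb=knight
  Dana=knave, Bella=knight, Caleb=knave
  Dana=knave, Bella=knave, Caleb=knight

3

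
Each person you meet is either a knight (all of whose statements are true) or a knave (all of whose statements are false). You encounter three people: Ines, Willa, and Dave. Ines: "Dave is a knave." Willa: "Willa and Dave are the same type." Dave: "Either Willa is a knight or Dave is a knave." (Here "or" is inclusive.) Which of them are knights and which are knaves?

Ines (knave): "Dave is a knave" — false. ✓
Willa is a knight, so "Willa and Dave are the same type" must be True — and it is.
Dave is a knight; "either Willa is a knight or Dave is a knave" is True, as required.

Knights: Willa and Dave. Knaves: Ines.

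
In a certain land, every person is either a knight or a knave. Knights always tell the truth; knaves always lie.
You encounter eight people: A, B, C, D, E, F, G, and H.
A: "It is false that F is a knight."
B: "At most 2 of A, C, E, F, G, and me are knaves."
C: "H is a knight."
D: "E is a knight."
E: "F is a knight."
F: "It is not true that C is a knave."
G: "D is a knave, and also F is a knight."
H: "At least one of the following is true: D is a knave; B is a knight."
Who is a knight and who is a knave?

A is a knave, and the claim "it is false that F is a knight" is indeed False.
B is a knight, and the claim "at most 2 of A, C, E, F, G, and me are knaves" is indeed true.
Since C is a knight, "H is a knight" needs to be true, which holds.
D is a knight, and the claim "E is a knight" is indeed true.
E (knight): "F is a knight" — true. ✓
F is a knight, and the claim "it is not true that C is a knave" is indeed true.
As a knave, G's statement "D is a knave, and also F is a knight" should be False; it is.
H is a knight, so "at least one of the following is true: D is a knave; B is a knight" must be true — and it is.

Knights: B, C, D, E, F, and H. Knaves: A and G.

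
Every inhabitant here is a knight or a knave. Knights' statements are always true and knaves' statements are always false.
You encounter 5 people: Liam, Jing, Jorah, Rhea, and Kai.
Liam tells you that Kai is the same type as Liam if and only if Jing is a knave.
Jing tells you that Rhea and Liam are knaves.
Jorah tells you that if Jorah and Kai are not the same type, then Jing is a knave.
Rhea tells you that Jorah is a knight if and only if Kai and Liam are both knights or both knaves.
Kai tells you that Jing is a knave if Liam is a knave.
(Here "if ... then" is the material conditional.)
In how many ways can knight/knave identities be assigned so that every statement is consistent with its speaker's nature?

1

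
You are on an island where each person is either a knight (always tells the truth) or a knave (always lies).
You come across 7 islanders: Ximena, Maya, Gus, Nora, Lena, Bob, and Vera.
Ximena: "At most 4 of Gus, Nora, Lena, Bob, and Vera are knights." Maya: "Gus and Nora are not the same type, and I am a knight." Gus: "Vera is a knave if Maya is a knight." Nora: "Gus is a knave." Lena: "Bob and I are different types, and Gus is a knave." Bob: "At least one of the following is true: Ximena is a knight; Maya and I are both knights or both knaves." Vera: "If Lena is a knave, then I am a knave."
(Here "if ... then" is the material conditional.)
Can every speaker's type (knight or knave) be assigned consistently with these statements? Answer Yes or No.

No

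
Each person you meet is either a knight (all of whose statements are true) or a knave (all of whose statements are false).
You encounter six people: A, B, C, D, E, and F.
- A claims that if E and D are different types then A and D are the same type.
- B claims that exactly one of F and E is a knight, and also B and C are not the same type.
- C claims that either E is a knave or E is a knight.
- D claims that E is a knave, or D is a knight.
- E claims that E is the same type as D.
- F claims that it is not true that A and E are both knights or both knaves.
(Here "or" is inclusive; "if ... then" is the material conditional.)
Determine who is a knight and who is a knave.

Knights: C and D. Knaves: A, B, E, and F.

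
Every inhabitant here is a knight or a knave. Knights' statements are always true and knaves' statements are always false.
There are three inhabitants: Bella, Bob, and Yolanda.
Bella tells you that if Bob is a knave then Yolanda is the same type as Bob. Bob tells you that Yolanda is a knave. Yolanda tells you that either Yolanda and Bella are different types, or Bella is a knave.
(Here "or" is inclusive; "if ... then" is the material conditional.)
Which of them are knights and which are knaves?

Bella is a knave, so "if Bob is a knave then Yolanda is the same type as Bob" must be False — and it is.
Bob (knave): "Yolanda is a knave" — False. ✓
As a knight, Yolanda's statement "either Yolanda and Bella are different types, or Bella is a knave" should be True; it is.

Bella is a knave, Bob is a knave, and Yolanda is a knight.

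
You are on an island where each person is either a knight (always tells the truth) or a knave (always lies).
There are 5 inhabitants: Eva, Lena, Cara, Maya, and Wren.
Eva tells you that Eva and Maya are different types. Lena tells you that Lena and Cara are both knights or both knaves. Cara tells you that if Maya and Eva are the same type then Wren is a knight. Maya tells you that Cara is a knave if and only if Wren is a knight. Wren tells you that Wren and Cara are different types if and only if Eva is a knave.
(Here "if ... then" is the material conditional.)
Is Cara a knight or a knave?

Cara is a knight.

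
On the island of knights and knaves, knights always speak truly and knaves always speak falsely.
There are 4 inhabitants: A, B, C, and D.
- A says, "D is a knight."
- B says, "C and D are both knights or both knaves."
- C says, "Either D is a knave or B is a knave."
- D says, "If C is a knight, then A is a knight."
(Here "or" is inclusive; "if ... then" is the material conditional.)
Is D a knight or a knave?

D is a knave.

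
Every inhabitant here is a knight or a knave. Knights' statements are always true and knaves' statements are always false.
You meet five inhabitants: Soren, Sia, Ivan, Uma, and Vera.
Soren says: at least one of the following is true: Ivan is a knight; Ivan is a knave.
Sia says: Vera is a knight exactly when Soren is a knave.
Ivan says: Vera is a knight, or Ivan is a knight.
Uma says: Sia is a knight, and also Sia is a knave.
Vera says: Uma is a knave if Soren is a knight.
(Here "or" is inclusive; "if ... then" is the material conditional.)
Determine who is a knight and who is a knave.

Knights: Soren, Ivan, and Vera. Knaves: Sia and Uma.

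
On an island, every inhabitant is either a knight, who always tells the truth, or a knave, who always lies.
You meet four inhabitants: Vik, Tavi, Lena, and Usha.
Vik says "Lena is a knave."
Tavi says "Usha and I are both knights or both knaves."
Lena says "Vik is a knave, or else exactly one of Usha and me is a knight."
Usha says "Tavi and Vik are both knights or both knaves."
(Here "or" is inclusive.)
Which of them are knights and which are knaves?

Vik is a knave, Tavi is a knave, Lena is a knight, and Usha is a knight.

Suppose Vik is a knight. Then Vik's statement "Lena is a knave" would have to be true. Checking the 8 ways to assign the others, none is consistent with every speaker.
(For instance, with Tavi=knave, Lena=knight, Usha=knight, Vik's claim "Lena is a knave" comes out false where it would need to be true.)
So Vik must be a knave, making "Lena is a knave" false. Taking Vik=knave, Tavi=knave, Lena=knight, Usha=knight, each remaining statement checks out:
  Tavi (knave): "Usha and I are both knights or both knaves" — false. ✓
  Lena (knight): "Vik is a knave, or else exactly one of Usha and me is a knight" — true. ✓
  Usha (knight): "Tavi and Vik are both knights or both knaves" — true. ✓
This is the unique consistent assignment.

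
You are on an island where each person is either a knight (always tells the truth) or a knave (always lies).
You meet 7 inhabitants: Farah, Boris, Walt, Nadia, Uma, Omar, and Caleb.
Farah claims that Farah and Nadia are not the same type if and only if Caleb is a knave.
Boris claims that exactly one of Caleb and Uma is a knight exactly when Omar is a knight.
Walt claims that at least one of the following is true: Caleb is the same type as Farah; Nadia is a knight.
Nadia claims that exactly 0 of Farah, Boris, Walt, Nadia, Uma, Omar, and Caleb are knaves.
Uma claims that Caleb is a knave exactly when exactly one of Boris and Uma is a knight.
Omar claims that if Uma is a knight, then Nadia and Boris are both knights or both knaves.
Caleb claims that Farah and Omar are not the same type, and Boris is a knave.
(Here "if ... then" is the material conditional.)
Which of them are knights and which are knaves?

As a knight, Farah's statement "Farah and Nadia are not the same type if and only if Caleb is a knave" should be True; it is.
Boris is a knave, and the claim "exactly one of Caleb and Uma is a knight exactly when Omar is a knight" is indeed false.
Walt is a knave; "at least one of the following is true: Caleb is the same type as Farah; Nadia is a knight" is false, as required.
Nadia is a knave, and the claim "exactly 0 of Farah, Boris, Walt, Nadia, Uma, Omar, and Caleb are knaves" is indeed false.
Uma (knave): "Caleb is a knave exactly when exactly one of Boris and Uma is a knight" — false. ✓
Omar is a knight, and the claim "if Uma is a knight, then Nadia and Boris are both knights or both knaves" is indeed True.
Caleb is a knave, so "Farah and Omar are not the same type, and Boris is a knave" must be false — and it is.

Knights: Farah and Omar. Knaves: Boris, Walt, Nadia, Uma, and Caleb.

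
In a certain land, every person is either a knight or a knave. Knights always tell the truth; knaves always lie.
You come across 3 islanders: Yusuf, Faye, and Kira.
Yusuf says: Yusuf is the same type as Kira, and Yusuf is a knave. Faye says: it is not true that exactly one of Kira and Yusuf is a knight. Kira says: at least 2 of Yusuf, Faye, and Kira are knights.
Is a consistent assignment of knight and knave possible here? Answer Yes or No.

No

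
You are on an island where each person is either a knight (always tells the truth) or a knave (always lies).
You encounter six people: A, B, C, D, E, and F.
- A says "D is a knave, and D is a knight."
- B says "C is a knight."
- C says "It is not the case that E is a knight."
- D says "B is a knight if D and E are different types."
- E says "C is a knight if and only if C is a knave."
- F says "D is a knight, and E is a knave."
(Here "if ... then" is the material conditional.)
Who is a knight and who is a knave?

A is a knave, B is a knight, C is a knight, D is a knight, E is a knave, and F is a knight.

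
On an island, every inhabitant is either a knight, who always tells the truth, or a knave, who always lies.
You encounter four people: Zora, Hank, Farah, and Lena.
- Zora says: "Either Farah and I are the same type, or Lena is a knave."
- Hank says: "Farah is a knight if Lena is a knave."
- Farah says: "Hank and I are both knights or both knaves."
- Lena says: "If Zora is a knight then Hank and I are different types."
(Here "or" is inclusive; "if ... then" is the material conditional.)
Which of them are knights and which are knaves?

Knights: Hank, Farah, and Lena. Knaves: Zora.

Suppose Zora is a knight. Then Zora's statement "either Farah and I are the same type, or Lena is a knave" would have to be true. Checking the 8 ways to assign the others, none is consistent with every speaker.
(For instance, with Hank=knight, Farah=knight, Lena=knight, Lena's claim "if Zora is a knight then Hank and I are different types" comes out false where it would need to be true.)
So Zora must be a knave, making "either Farah and I are the same type, or Lena is a knave" false. Taking Zora=knave, Hank=knight, Farah=knight, Lena=knight, each remaining statement checks out:
  Hank (knight): "Farah is a knight if Lena is a knave" — true. ✓
  Farah (knight): "Hank and I are both knights or both knaves" — true. ✓
  Lena (knight): "if Zora is a knight then Hank and I are different types" — true. ✓
This is the unique consistent assignment.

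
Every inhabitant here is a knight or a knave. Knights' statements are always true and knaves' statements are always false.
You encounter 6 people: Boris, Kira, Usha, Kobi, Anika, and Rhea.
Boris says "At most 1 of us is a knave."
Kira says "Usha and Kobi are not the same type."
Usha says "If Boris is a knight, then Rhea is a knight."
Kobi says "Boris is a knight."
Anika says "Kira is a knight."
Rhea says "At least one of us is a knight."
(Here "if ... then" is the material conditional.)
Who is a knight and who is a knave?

Boris is a knave, Kira is a knight, Usha is a knight, Kobi is a knave, Anika is a knight, and Rhea is a knight.

Boris is a knave, so "at most 1 of us is a knave" must be False — and it is.
Kira (knight): "Usha and Kobi are not the same type" — True. ✓
Usha (knight): "if Boris is a knight, then Rhea is a knight" — True. ✓
Since Kobi is a knave, "Boris is a knight" needs to be False, which holds.
Since Anika is a knight, "Kira is a knight" needs to be True, which holds.
Rhea (knight): "at least one of us is a knight" — True. ✓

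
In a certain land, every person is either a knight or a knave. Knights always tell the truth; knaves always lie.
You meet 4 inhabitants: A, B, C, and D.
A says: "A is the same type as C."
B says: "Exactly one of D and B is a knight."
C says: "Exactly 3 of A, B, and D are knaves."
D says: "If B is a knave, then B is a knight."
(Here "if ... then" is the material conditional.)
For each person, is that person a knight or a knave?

A is a knave, B is a knave, C is a knight, and D is a knave.

Suppose A is a knight. Then A's statement "A is the same type as C" would have to be true. Checking the 8 ways to assign the others, none is consistent with every speaker.
(For instance, with B=knave, C=knight, D=knave, C's claim "exactly 3 of A, B, and D are knaves" comes out false where it would need to be true.)
So A must be a knave, making "A is the same type as C" false. Taking A=knave, B=knave, C=knight, D=knave, each remaining statement checks out:
  B (knave): "exactly one of D and B is a knight" — false. ✓
  C (knight): "exactly 3 of A, B, and D are knaves" — true. ✓
  D (knave): "if B is a knave, then B is a knight" — false. ✓
This is the unique consistent assignment.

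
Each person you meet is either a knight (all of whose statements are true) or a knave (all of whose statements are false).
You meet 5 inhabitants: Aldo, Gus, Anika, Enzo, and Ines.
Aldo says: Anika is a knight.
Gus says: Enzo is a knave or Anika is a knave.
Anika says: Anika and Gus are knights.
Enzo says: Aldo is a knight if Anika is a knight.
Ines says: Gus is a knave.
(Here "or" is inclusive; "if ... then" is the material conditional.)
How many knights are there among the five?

The unique consistent assignment is Aldo=knave, Gus=knight, Anika=knave, Enzo=knight, Ines=knave.
That has 2 knights.

2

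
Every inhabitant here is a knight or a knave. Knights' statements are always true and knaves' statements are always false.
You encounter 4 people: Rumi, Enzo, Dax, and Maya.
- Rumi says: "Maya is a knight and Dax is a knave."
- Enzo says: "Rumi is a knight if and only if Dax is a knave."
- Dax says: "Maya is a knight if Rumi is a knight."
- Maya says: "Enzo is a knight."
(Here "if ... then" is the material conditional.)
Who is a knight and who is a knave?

Rumi is a knave; "Maya is a knight and Dax is a knave" is False, as required.
Enzo is a knight, so "Rumi is a knight if and only if Dax is a knave" must be true — and it is.
Dax is a knight; "Maya is a knight if Rumi is a knight" is true, as required.
Maya (knight): "Enzo is a knight" — true. ✓

Rumi is a knave, Enzo is a knight, Dax is a knight, and Maya is a knight.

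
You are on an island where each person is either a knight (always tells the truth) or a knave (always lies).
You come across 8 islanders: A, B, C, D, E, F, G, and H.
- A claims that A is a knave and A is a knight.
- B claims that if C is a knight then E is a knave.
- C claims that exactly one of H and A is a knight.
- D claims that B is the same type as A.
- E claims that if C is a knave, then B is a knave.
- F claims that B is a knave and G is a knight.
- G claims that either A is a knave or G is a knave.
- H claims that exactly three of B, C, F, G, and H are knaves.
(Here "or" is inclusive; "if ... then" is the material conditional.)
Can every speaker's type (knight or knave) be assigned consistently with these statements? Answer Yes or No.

No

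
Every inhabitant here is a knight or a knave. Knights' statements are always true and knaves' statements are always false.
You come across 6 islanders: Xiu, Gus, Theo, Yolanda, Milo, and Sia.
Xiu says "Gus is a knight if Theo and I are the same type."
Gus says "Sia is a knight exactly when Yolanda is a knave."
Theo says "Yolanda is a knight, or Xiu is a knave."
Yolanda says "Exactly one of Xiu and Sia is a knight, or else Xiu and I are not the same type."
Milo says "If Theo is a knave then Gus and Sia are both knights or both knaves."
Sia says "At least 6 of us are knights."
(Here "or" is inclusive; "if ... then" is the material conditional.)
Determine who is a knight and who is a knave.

Xiu is a knight, so "Gus is a knight if Theo and I are the same type" must be true — and it is.
Gus is a knight, and the claim "Sia is a knight exactly when Yolanda is a knave" is indeed true.
As a knight, Theo's statement "Yolanda is a knight, or Xiu is a knave" should be true; it is.
As a knight, Yolanda's statement "exactly one of Xiu and Sia is a knight, or else Xiu and I are not the same type" should be true; it is.
As a knight, Milo's statement "if Theo is a knave then Gus and Sia are both knights or both knaves" should be true; it is.
Sia is a knave; "at least 6 of us are knights" is False, as required.

Knights: Xiu, Gus, Theo, Yolanda, and Milo. Knaves: Sia.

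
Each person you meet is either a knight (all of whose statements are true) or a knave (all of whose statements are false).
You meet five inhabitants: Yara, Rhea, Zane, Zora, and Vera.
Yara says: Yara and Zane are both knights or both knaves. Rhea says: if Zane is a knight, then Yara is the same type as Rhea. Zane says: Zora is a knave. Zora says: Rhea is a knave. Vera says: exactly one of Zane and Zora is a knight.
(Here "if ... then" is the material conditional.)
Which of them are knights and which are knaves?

Yara is a knight, Rhea is a knight, Zane is a knight, Zora is a knave, and Vera is a knight.

Yara is a knight; "Yara and Zane are both knights or both knaves" is true, as required.
As a knight, Rhea's statement "if Zane is a knight, then Yara is the same type as Rhea" should be true; it is.
Zane is a knight; "Zora is a knave" is true, as required.
Since Zora is a knave, "Rhea is a knave" needs to be False, which holds.
Vera is a knight; "exactly one of Zane and Zora is a knight" is true, as required.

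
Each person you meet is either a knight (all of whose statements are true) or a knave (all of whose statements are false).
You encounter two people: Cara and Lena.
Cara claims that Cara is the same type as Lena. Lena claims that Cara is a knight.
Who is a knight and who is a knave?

Cara is a knight and Lena is a knight.

As a knight, Cara's statement "Cara is the same type as Lena" should be true; it is.
As a knight, Lena's statement "Cara is a knight" should be true; it is.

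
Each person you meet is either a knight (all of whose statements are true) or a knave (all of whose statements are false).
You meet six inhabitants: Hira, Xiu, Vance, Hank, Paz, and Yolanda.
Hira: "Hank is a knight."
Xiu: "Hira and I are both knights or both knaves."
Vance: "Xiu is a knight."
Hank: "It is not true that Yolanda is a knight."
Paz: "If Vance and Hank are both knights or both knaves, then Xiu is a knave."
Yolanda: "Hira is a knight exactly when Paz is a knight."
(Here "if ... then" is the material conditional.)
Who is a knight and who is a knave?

Hira is a knight; "Hank is a knight" is True, as required.
Xiu is a knight; "Hira and I are both knights or both knaves" is True, as required.
As a knight, Vance's statement "Xiu is a knight" should be True; it is.
Hank is a knight; "it is not true that Yolanda is a knight" is True, as required.
Since Paz is a knave, "if Vance and Hank are both knights or both knaves, then Xiu is a knave" needs to be False, which holds.
Yolanda is a knave, so "Hira is a knight exactly when Paz is a knight" must be False — and it is.

Hira is a knight, Xiu is a knight, Vance is a knight, Hank is a knight, Paz is a knave, and Yolanda is a knave.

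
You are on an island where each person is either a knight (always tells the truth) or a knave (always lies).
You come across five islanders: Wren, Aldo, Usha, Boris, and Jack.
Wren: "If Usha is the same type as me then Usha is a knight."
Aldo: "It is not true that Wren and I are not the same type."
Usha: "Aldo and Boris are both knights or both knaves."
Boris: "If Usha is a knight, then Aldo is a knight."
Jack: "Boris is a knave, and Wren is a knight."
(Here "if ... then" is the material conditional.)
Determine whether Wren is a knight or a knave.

Wren is a knight.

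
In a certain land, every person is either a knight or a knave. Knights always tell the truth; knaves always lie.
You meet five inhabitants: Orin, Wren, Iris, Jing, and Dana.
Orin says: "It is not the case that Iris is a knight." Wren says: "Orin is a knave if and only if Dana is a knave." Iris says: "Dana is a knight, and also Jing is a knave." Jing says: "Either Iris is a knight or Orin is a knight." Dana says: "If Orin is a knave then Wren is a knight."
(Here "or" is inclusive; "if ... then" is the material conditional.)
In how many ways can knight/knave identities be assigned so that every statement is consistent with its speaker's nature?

1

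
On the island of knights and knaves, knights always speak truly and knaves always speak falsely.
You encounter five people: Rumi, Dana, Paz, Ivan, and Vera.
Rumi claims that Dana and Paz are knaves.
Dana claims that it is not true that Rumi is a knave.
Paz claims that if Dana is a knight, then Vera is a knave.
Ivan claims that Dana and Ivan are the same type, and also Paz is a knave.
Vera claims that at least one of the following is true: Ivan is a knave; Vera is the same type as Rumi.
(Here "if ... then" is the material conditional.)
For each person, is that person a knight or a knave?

Knights: Paz and Vera. Knaves: Rumi, Dana, and Ivan.

Rumi is a knave, and the claim "Dana and Paz are knaves" is indeed false.
Since Dana is a knave, "it is not true that Rumi is a knave" needs to be false, which holds.
Paz (knight): "if Dana is a knight, then Vera is a knave" — True. ✓
As a knave, Ivan's statement "Dana and Ivan are the same type, and also Paz is a knave" should be false; it is.
As a knight, Vera's statement "at least one of the following is true: Ivan is a knave; Vera is the same type as Rumi" should be True; it is.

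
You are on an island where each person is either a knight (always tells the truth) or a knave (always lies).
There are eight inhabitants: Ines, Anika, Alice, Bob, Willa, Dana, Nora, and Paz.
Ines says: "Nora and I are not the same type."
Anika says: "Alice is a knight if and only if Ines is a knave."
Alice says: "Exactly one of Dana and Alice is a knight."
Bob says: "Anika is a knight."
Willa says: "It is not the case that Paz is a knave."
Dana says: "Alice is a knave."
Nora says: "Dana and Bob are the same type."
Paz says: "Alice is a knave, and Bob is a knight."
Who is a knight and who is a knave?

As a knave, Ines's statement "Nora and I are not the same type" should be False; it is.
Anika is a knight, and the claim "Alice is a knight if and only if Ines is a knave" is indeed true.
Alice (knight): "exactly one of Dana and Alice is a knight" — true. ✓
As a knight, Bob's statement "Anika is a knight" should be true; it is.
As a knave, Willa's statement "it is not the case that Paz is a knave" should be False; it is.
Dana is a knave; "Alice is a knave" is False, as required.
Nora is a knave; "Dana and Bob are the same type" is False, as required.
Paz (knave): "Alice is a knave, and Bob is a knight" — False. ✓

Knights: Anika, Alice, and Bob. Knaves: Ines, Willa, Dana, Nora, and Paz.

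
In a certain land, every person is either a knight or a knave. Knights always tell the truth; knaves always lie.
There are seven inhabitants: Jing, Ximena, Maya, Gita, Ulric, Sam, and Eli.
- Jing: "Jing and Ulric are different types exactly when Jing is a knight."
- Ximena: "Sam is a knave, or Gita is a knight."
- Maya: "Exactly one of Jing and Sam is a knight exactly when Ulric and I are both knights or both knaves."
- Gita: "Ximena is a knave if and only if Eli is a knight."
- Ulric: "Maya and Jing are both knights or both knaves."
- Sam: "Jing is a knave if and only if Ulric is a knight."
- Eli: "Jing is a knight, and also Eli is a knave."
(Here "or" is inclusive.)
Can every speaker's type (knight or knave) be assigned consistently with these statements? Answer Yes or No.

Yes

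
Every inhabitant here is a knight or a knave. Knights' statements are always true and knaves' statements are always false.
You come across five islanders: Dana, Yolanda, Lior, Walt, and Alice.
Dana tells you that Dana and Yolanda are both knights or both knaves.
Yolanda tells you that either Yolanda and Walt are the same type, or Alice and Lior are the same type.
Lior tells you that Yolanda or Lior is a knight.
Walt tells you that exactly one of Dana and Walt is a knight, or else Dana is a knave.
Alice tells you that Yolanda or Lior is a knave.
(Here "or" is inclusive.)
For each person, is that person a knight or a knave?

Knights: Yolanda, Lior, and Walt. Knaves: Dana and Alice.

Dana is a knave; "Dana and Yolanda are both knights or both knaves" is false, as required.
As a knight, Yolanda's statement "either Yolanda and Walt are the same type, or Alice and Lior are the same type" should be True; it is.
As a knight, Lior's statement "Yolanda or Lior is a knight" should be True; it is.
Walt is a knight, so "exactly one of Dana and Walt is a knight, or else Dana is a knave" must be True — and it is.
As a knave, Alice's statement "Yolanda or Lior is a knave" should be false; it is.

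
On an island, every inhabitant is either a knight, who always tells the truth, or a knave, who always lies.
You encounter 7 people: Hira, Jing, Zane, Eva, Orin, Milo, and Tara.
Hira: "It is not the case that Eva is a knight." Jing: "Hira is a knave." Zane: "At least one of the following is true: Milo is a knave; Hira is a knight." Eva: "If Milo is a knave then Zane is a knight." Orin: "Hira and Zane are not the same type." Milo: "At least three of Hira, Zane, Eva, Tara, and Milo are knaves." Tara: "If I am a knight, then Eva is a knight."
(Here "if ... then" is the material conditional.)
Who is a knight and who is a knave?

Hira is a knave; "it is not the case that Eva is a knight" is false, as required.
Since Jing is a knight, "Hira is a knave" needs to be True, which holds.
As a knight, Zane's statement "at least one of the following is true: Milo is a knave; Hira is a knight" should be True; it is.
Eva is a knight, so "if Milo is a knave then Zane is a knight" must be True — and it is.
Orin is a knight, so "Hira and Zane are not the same type" must be True — and it is.
Since Milo is a knave, "at least three of Hira, Zane, Eva, Tara, and Milo are knaves" needs to be false, which holds.
Tara is a knight, so "if I am a knight, then Eva is a knight" must be True — and it is.

Knights: Jing, Zane, Eva, Orin, and Tara. Knaves: Hira and Milo.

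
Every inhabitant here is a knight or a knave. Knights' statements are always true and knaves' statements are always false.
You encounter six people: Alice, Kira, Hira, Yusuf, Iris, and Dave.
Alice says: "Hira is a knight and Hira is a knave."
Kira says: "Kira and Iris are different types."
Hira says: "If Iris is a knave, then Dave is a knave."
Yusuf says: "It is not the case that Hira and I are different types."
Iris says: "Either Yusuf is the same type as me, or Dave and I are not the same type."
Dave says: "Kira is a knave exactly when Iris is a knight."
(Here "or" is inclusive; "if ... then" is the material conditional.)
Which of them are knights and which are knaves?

As a knave, Alice's statement "Hira is a knight and Hira is a knave" should be false; it is.
Kira (knave): "Kira and Iris are different types" — false. ✓
Since Hira is a knight, "if Iris is a knave, then Dave is a knave" needs to be True, which holds.
Yusuf is a knight, so "it is not the case that Hira and I are different types" must be True — and it is.
Since Iris is a knave, "either Yusuf is the same type as me, or Dave and I are not the same type" needs to be false, which holds.
Since Dave is a knave, "Kira is a knave exactly when Iris is a knight" needs to be false, which holds.

Knights: Hira and Yusuf. Knaves: Alice, Kira, Iris, and Dave.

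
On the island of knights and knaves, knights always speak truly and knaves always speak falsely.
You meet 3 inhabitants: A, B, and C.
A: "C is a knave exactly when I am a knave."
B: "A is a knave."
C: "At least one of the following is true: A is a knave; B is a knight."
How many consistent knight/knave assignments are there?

1

Consistent assignments:
  A=knave, B=knight, C=knight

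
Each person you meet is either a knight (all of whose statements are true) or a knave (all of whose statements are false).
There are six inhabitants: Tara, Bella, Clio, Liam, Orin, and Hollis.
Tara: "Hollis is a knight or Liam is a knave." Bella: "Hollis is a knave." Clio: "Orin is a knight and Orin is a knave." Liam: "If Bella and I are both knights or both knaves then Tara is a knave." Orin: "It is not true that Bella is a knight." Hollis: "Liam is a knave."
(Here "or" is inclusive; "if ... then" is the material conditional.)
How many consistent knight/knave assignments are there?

Consistent assignments:
  Tara=knight, Bella=knave, Clio=knave, Liam=knave, Orin=knight, Hollis=knight
  Tara=knave, Bella=knight, Clio=knave, Liam=knight, Orin=knave, Hollis=knave

2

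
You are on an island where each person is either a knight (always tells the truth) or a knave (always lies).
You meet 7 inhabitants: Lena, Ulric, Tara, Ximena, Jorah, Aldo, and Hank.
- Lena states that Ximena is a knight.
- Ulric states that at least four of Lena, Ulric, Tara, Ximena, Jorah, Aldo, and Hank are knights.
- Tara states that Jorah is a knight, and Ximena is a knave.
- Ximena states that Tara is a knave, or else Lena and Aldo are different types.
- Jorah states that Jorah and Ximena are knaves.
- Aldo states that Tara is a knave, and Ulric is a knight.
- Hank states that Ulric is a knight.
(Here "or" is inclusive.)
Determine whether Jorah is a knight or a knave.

Jorah is a knave.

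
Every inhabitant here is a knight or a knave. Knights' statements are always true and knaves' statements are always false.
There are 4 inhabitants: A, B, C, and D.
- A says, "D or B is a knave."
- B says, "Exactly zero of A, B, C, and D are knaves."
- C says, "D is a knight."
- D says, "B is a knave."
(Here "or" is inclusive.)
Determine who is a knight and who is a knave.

Knights: A, C, and D. Knaves: B.

Since A is a knight, "D or B is a knave" needs to be true, which holds.
B is a knave, and the claim "exactly zero of A, B, C, and D are knaves" is indeed false.
C is a knight, so "D is a knight" must be true — and it is.
As a knight, D's statement "B is a knave" should be true; it is.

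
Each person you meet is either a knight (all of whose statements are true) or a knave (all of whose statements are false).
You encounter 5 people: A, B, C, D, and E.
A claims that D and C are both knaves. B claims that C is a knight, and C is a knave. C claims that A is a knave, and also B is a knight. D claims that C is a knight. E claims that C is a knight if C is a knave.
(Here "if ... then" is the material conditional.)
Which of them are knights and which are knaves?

Knights: A. Knaves: B, C, D, and E.

Suppose A is a knave. Then A's statement "D and C are both knaves" would have to be false. Checking the 16 ways to assign the others, none is consistent with every speaker.
(For instance, with B=knave, C=knave, D=knave, E=knave, A's claim "D and C are both knaves" comes out true where it would need to be false.)
So A must be a knight, making "D and C are both knaves" true. Taking A=knight, B=knave, C=knave, D=knave, E=knave, each remaining statement checks out:
  B (knave): "C is a knight, and C is a knave" — false. ✓
  C (knave): "A is a knave, and also B is a knight" — false. ✓
  D (knave): "C is a knight" — false. ✓
  E (knave): "C is a knight if C is a knave" — false. ✓
This is the unique consistent assignment.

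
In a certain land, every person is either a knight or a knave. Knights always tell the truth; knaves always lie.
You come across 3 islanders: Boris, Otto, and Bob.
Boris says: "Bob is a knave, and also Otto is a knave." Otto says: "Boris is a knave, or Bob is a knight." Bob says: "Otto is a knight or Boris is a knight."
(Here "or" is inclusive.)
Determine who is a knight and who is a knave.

Boris is a knave, Otto is a knight, and Bob is a knight.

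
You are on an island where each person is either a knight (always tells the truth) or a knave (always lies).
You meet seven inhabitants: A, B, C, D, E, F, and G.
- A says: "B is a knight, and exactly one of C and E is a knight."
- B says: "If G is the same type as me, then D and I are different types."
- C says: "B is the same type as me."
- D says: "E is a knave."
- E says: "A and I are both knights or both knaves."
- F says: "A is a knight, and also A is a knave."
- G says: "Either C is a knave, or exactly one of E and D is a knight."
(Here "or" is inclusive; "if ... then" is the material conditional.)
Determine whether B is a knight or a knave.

B is a knight.

Consistent assignments: {A=knight, B=knight, C=knave, D=knave, E=knight, F=knave, G=knight}
In every consistent assignment, B is a knight.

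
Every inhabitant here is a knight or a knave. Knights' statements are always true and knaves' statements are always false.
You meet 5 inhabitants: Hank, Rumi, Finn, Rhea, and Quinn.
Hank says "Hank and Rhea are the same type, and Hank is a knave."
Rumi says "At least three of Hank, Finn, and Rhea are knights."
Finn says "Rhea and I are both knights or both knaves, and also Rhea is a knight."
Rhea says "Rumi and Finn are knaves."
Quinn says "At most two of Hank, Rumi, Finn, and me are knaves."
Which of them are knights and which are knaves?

Hank is a knave, Rumi is a knave, Finn is a knave, Rhea is a knight, and Quinn is a knave.

Hank (knave): "Hank and Rhea are the same type, and Hank is a knave" — False. ✓
Since Rumi is a knave, "at least three of Hank, Finn, and Rhea are knights" needs to be False, which holds.
Since Finn is a knave, "Rhea and I are both knights or both knaves, and also Rhea is a knight" needs to be False, which holds.
As a knight, Rhea's statement "Rumi and Finn are knaves" should be true; it is.
As a knave, Quinn's statement "at most two of Hank, Rumi, Finn, and me are knaves" should be False; it is.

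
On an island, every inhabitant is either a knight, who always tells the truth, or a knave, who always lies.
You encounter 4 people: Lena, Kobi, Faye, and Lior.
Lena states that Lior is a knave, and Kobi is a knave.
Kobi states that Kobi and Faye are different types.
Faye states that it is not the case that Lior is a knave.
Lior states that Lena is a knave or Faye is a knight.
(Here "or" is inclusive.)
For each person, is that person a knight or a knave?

Since Lena is a knight, "Lior is a knave, and Kobi is a knave" needs to be true, which holds.
As a knave, Kobi's statement "Kobi and Faye are different types" should be false; it is.
Since Faye is a knave, "it is not the case that Lior is a knave" needs to be false, which holds.
Since Lior is a knave, "Lena is a knave or Faye is a knight" needs to be false, which holds.

Lena is a knight, Kobi is a knave, Faye is a knave, and Lior is a knave.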